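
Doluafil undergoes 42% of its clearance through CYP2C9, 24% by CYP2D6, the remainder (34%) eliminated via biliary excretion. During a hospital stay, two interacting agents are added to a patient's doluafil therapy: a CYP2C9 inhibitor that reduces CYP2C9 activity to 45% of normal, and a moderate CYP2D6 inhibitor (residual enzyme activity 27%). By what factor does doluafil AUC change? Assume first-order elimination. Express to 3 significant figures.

The CYP2C9 pathway (42% of clearance) is reduced to 0.45× activity: 0.42 × 0.45 = 0.189.
The CYP2D6 pathway (24% of clearance) falls to 0.27× activity: 0.24 × 0.27 = 0.0648.
Non-CYP routes (34%) are unchanged.
Relative clearance = 0.189 + 0.0648 + 0.34 = 0.5938.
AUC ∝ 1/CL: fold-change = 1 / 0.5938 = 1.68.

1.68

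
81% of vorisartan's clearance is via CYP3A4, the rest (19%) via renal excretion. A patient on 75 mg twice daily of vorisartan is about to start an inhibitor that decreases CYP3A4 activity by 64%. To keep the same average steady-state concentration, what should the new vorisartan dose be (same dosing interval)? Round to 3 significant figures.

The CYP3A4 pathway (81% of clearance) is reduced to 0.36× activity: 0.81 × 0.36 = 0.2916.
The remaining 19% of clearance is unaffected.
Relative clearance = 0.2916 + 0.19 = 0.4816.
Exposure is unchanged when dose changes in proportion to clearance. New dose = 75 mg × 0.4816 = 36.1 mg.

36.1 mg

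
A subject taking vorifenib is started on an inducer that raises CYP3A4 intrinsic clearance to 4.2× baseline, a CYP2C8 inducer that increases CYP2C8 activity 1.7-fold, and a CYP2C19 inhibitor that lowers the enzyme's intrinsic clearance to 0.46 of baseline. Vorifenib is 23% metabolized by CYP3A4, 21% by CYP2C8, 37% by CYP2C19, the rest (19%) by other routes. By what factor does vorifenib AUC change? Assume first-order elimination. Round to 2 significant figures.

The CYP3A4 pathway (23% of clearance) is boosted to 4.2× activity: 0.23 × 4.2 = 0.966.
The CYP2C8 pathway (21% of clearance) increases to 1.7× activity: 0.21 × 1.7 = 0.357.
The CYP2C19 pathway (37% of clearance) drops to 0.46× activity: 0.37 × 0.46 = 0.1702.
The remaining 19% of clearance is unaffected.
New clearance relative to baseline: 0.966 + 0.357 + 0.1702 + 0.19 = 1.6832.
Because AUC varies inversely with clearance, the combined effect is 1 / 1.6832 = 0.59.

0.59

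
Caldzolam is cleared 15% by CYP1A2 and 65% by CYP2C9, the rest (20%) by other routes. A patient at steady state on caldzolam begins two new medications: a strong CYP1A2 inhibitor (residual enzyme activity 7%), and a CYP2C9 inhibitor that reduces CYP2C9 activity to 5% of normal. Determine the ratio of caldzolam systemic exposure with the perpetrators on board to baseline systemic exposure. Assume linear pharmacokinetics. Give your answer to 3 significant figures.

4.12

The CYP1A2 pathway (15% of clearance) falls to 0.07× activity: 0.15 × 0.07 = 0.0105.
The CYP2C9 pathway (65% of clearance) is reduced to 0.05× activity: 0.65 × 0.05 = 0.0325.
The remaining 20% of clearance is unaffected.
Relative clearance = 0.0105 + 0.0325 + 0.2 = 0.243.
Net systemic exposure ratio = 1 / 0.243 = 4.12.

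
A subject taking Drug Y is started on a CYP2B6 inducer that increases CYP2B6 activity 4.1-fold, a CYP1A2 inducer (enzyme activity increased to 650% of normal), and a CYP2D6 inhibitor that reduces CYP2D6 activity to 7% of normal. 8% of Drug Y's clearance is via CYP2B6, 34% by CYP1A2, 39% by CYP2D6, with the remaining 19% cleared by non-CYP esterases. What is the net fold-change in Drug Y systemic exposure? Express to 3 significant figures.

The CYP2B6 pathway (8% of clearance) increases to 4.1× activity: 0.08 × 4.1 = 0.328.
The CYP1A2 pathway (34% of clearance) increases to 6.5× activity: 0.34 × 6.5 = 2.21.
The CYP2D6 pathway (39% of clearance) falls to 0.07× activity: 0.39 × 0.07 = 0.0273.
The remaining 19% of clearance is unaffected.
New clearance relative to baseline: 0.328 + 2.21 + 0.0273 + 0.19 = 2.7553.
Because systemic exposure varies inversely with clearance, the combined effect is 1 / 2.7553 = 0.363.

0.363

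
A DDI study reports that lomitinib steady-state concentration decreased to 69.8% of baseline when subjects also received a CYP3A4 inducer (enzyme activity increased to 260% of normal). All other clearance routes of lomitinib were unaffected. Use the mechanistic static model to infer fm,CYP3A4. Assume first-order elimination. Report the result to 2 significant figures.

Write x for the fraction cleared via CYP3A4. The observed steady-state concentration change means clearance rose to 1/0.698 = 1.433 of baseline.
Only the CYP3A4 route changed, so 1.433 = x·2.6 + (1 − x), giving x = 0.27.

0.27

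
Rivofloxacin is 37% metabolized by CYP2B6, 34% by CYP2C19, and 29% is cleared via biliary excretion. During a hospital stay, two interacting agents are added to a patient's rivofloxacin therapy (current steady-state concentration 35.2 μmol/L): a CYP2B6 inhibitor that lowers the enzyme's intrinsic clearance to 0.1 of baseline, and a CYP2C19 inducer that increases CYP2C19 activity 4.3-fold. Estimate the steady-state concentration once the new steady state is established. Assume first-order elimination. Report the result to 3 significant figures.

The CYP2B6 pathway (37% of clearance) is reduced to 0.1× activity: 0.37 × 0.1 = 0.037.
The CYP2C19 pathway (34% of clearance) increases to 4.3× activity: 0.34 × 4.3 = 1.462.
Non-CYP routes (29%) are unchanged.
CL_new/CL_old = 0.037 + 1.462 + 0.29 = 1.789.
New steady-state concentration = 35.2 / 1.789 = 19.7 μmol/L (concentration scales inversely with clearance).

19.7 μmol/L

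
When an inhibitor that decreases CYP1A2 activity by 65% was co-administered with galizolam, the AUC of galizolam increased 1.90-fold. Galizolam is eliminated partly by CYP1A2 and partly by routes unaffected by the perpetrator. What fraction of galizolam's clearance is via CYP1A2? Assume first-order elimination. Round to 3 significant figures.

0.729

CL'/CL = 1 / 1.90 = 0.5263
0.35·fm + (1 − fm) = 0.5263
fm = (0.5263 − 1) / (0.35 − 1) = 0.729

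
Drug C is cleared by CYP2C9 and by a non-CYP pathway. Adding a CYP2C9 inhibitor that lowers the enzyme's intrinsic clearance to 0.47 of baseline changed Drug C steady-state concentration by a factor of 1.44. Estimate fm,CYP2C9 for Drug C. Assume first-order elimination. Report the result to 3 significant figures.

0.577

CL'/CL = 1 / 1.44 = 0.6944
0.47·fm + (1 − fm) = 0.6944
fm = (0.6944 − 1) / (0.47 − 1) = 0.577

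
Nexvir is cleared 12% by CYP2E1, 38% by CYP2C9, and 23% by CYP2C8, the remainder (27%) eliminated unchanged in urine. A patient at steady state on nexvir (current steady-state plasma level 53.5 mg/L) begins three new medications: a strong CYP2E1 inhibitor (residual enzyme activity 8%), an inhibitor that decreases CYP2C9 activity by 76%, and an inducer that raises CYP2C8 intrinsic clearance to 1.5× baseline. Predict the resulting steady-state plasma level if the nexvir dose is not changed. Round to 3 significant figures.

74.7 mg/L

The CYP2E1 pathway (12% of clearance) drops to 0.08× activity: 0.12 × 0.08 = 0.0096.
The CYP2C9 pathway (38% of clearance) falls to 0.24× activity: 0.38 × 0.24 = 0.0912.
The CYP2C8 pathway (23% of clearance) is boosted to 1.5× activity: 0.23 × 1.5 = 0.345.
The remaining 27% of clearance is unaffected.
New clearance relative to baseline: 0.0096 + 0.0912 + 0.345 + 0.27 = 0.7158.
Steady-state plasma level ∝ 1/CL: new value = 53.5 / 0.7158 = 74.7 mg/L.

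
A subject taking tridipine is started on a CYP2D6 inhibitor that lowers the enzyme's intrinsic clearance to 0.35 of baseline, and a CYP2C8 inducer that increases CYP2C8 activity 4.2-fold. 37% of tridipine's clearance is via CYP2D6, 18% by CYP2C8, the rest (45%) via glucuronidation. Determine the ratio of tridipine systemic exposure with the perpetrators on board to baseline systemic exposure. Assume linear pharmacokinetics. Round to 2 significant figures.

The CYP2D6 pathway (37% of clearance) is reduced to 0.35× activity: 0.37 × 0.35 = 0.1295.
The CYP2C8 pathway (18% of clearance) increases to 4.2× activity: 0.18 × 4.2 = 0.756.
The remaining 45% of clearance is unaffected.
Relative clearance = 0.1295 + 0.756 + 0.45 = 1.3355.
Net systemic exposure ratio = 1 / 1.3355 = 0.75.

0.75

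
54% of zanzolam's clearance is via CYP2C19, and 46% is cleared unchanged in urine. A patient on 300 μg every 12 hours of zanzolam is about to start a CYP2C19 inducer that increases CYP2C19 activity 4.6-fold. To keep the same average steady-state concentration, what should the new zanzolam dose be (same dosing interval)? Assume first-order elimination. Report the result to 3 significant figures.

The CYP2C19 pathway (54% of clearance) is boosted to 4.6× activity: 0.54 × 4.6 = 2.484.
Non-CYP routes (46%) are unchanged.
Relative clearance = 2.484 + 0.46 = 2.944.
Exposure is unchanged when dose changes in proportion to clearance. New dose = 300 μg × 2.944 = 883 μg.

883 μg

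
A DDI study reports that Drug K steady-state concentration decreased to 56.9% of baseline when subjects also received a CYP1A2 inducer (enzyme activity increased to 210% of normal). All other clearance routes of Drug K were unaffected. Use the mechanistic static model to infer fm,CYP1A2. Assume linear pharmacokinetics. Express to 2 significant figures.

CL'/CL = 1 / 0.569 = 1.757
2.1·fm + (1 − fm) = 1.757
fm = (1.757 − 1) / (2.1 − 1) = 0.69

0.69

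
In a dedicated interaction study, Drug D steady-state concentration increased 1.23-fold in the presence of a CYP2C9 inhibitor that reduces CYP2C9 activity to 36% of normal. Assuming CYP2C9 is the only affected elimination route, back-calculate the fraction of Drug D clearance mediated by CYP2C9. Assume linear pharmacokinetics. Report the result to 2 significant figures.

0.29

Let fm be the CYP2C9 fraction. New clearance relative to baseline = fm × 0.36 + (1 − fm).
Steady-state concentration ratio = 1 / (new CL fraction), so new CL fraction = 1 / 1.23 = 0.813.
fm × 0.36 + 1 − fm = 0.813  ⇒  fm × (0.36 − 1) = −0.187  ⇒  fm = 0.29.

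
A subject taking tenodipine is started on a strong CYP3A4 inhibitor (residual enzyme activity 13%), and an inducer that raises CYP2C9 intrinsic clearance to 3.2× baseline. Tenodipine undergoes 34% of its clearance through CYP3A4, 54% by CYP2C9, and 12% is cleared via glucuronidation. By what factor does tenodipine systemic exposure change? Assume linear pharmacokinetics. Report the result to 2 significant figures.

The CYP3A4 pathway (34% of clearance) drops to 0.13× activity: 0.34 × 0.13 = 0.0442.
The CYP2C9 pathway (54% of clearance) increases to 3.2× activity: 0.54 × 3.2 = 1.728.
Non-CYP routes (12%) are unchanged.
Relative clearance = 0.0442 + 1.728 + 0.12 = 1.8922.
Because systemic exposure varies inversely with clearance, the combined effect is 1 / 1.8922 = 0.53.

0.53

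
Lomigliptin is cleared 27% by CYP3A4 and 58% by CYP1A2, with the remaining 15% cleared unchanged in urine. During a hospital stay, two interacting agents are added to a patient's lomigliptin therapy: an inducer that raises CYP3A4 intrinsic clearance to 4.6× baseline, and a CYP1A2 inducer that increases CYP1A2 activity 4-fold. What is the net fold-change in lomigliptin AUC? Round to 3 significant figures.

The CYP3A4 pathway (27% of clearance) is boosted to 4.6× activity: 0.27 × 4.6 = 1.242.
The CYP1A2 pathway (58% of clearance) is boosted to 4× activity: 0.58 × 4 = 2.32.
Non-CYP routes (15%) are unchanged.
CL_new/CL_old = 1.242 + 2.32 + 0.15 = 3.712.
Net AUC ratio = 1 / 3.712 = 0.269.

0.269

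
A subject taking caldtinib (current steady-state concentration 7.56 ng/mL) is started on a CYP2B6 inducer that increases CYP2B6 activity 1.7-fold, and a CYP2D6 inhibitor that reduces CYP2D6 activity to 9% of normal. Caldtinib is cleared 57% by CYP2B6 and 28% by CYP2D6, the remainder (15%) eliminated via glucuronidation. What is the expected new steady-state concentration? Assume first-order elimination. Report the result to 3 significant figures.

6.61 ng/mL

The CYP2B6 pathway (57% of clearance) is boosted to 1.7× activity: 0.57 × 1.7 = 0.969.
The CYP2D6 pathway (28% of clearance) is reduced to 0.09× activity: 0.28 × 0.09 = 0.0252.
Non-CYP routes (15%) are unchanged.
CL_new/CL_old = 0.969 + 0.0252 + 0.15 = 1.1442.
Dividing the baseline by the relative clearance: 7.56 / 1.1442 = 6.61 ng/mL.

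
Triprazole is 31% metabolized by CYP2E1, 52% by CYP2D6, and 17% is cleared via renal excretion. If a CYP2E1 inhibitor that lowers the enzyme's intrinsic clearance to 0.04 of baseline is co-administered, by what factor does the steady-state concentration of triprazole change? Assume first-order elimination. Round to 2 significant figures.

1.4

The CYP2E1 pathway (31% of clearance) drops to 0.04× activity: 0.31 × 0.04 = 0.0124.
CYP2D6 (52%) and the residual 17% are unaffected.
Relative clearance = 0.0124 + 0.52 + 0.17 = 0.7024.
Since steady-state concentration ∝ 1/CL, the ratio is 1 / 0.7024 = 1.4.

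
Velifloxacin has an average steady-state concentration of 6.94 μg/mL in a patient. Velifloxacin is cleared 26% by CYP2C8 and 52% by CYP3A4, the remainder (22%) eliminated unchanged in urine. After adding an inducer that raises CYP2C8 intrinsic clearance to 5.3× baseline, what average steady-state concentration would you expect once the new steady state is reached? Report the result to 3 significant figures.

The CYP2C8 pathway (26% of clearance) is boosted to 5.3× activity: 0.26 × 5.3 = 1.378.
CYP3A4 (52%) and the residual 22% are unaffected.
New clearance relative to baseline: 1.378 + 0.52 + 0.22 = 2.118.
With dosing unchanged, average steady-state concentration scales as 1/CL: 6.94 / 2.118 = 3.28 μg/mL.

3.28 μg/mL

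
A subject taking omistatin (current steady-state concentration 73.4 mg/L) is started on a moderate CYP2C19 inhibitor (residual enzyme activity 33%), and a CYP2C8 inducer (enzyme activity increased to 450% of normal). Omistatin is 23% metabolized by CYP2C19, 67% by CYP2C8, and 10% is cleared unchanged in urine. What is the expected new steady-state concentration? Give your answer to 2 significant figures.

The CYP2C19 pathway (23% of clearance) drops to 0.33× activity: 0.23 × 0.33 = 0.0759.
The CYP2C8 pathway (67% of clearance) is boosted to 4.5× activity: 0.67 × 4.5 = 3.015.
The remaining 10% of clearance is unaffected.
New clearance relative to baseline: 0.0759 + 3.015 + 0.1 = 3.1909.
New steady-state concentration = 73.4 / 3.1909 = 23 mg/L (concentration scales inversely with clearance).

23 mg/L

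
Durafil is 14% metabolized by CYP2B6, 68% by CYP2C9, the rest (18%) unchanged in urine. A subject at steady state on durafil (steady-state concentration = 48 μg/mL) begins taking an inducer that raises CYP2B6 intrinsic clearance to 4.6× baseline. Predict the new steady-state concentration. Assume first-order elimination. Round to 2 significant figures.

32 μg/mL

CYP2B6: 0.14 × 4.6 = 0.644
CYP2C9: 0.68 (unchanged)
Other: 0.18 (unchanged)
Relative clearance = 0.644 + 0.68 + 0.18 = 1.504.
With dosing unchanged, steady-state concentration scales as 1/CL: 48 / 1.504 = 32 μg/mL.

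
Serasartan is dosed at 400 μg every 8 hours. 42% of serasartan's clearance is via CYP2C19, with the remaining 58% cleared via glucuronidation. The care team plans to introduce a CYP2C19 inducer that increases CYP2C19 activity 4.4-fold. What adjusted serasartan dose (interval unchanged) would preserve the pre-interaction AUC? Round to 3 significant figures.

971 μg

The CYP2C19 pathway (42% of clearance) is boosted to 4.4× activity: 0.42 × 4.4 = 1.848.
The remaining 58% of clearance is unaffected.
New clearance relative to baseline: 1.848 + 0.58 = 2.428.
To maintain the same steady-state level, dose must scale with clearance: new dose = 400 × 2.428 = 971 μg.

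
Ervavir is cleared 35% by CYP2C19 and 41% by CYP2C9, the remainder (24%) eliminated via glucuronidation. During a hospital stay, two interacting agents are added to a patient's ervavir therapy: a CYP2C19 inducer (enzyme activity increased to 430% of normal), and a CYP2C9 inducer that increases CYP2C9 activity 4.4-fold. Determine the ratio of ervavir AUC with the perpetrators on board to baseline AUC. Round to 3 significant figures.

The CYP2C19 pathway (35% of clearance) rises to 4.3× activity: 0.35 × 4.3 = 1.505.
The CYP2C9 pathway (41% of clearance) increases to 4.4× activity: 0.41 × 4.4 = 1.804.
Non-CYP routes (24%) are unchanged.
New clearance relative to baseline: 1.505 + 1.804 + 0.24 = 3.549.
Because AUC varies inversely with clearance, the combined effect is 1 / 3.549 = 0.282.

0.282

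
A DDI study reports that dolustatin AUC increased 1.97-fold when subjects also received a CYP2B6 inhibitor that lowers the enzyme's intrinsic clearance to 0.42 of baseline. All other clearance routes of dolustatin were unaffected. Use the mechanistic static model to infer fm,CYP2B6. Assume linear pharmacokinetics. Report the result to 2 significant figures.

0.85

Let fm be the CYP2B6 fraction. New clearance relative to baseline = fm × 0.42 + (1 − fm).
AUC ratio = 1 / (new CL fraction), so new CL fraction = 1 / 1.97 = 0.5076.
fm × 0.42 + 1 − fm = 0.5076  ⇒  fm × (0.42 − 1) = −0.4924  ⇒  fm = 0.85.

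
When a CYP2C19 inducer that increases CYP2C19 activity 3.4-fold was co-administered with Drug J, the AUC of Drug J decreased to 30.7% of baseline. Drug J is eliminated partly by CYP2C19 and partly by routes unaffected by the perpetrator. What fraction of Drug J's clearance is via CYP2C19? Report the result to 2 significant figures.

0.94

Call the CYP2C19 fraction fm. After the interaction, CL_new/CL_old = fm × 3.4 + (1 − fm).
AUC ratio = 1 / (new CL fraction), so new CL fraction = 1 / 0.307 = 3.257.
fm × 3.4 + 1 − fm = 3.257  ⇒  fm × (3.4 − 1) = 2.257  ⇒  fm = 0.94.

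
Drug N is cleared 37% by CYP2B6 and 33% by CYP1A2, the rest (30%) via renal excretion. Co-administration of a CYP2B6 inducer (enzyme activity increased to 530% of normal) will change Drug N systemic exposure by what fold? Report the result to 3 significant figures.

0.386

CYP2B6: 0.37 × 5.3 = 1.961
CYP1A2: 0.33 (unchanged)
Other: 0.3 (unchanged)
Relative clearance = 1.961 + 0.33 + 0.3 = 2.591.
Systemic exposure is inversely proportional to clearance, so the fold-change is 1 / 2.591 = 0.386.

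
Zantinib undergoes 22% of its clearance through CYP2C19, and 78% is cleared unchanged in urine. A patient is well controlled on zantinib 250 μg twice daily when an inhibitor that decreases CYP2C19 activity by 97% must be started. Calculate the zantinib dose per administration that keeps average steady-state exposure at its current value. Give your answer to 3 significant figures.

The CYP2C19 pathway (22% of clearance) is reduced to 0.03× activity: 0.22 × 0.03 = 0.0066.
The remaining 78% of clearance is unaffected.
New clearance relative to baseline: 0.0066 + 0.78 = 0.7866.
Exposure is unchanged when dose changes in proportion to clearance. New dose = 250 μg × 0.7866 = 197 μg.

197 μg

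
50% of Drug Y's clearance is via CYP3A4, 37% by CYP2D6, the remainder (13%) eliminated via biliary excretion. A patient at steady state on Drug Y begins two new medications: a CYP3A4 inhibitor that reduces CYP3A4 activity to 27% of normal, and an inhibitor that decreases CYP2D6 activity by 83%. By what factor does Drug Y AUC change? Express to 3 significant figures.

The CYP3A4 pathway (50% of clearance) is reduced to 0.27× activity: 0.5 × 0.27 = 0.135.
The CYP2D6 pathway (37% of clearance) drops to 0.17× activity: 0.37 × 0.17 = 0.0629.
The remaining 13% of clearance is unaffected.
CL_new/CL_old = 0.135 + 0.0629 + 0.13 = 0.3279.
Net AUC ratio = 1 / 0.3279 = 3.05.

3.05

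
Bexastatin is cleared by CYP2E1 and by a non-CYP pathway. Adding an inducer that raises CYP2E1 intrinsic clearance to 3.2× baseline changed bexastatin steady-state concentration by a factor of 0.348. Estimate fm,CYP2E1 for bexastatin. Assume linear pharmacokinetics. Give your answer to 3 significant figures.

0.852

CL'/CL = 1 / 0.348 = 2.874
3.2·fm + (1 − fm) = 2.874
fm = (2.874 − 1) / (3.2 − 1) = 0.852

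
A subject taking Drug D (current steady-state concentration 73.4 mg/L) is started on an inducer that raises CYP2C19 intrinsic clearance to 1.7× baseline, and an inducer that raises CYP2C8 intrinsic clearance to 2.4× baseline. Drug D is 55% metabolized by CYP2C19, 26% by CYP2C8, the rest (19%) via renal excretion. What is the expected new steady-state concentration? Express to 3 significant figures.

42.0 mg/L

The CYP2C19 pathway (55% of clearance) is boosted to 1.7× activity: 0.55 × 1.7 = 0.935.
The CYP2C8 pathway (26% of clearance) rises to 2.4× activity: 0.26 × 2.4 = 0.624.
Non-CYP routes (19%) are unchanged.
Relative clearance = 0.935 + 0.624 + 0.19 = 1.749.
New steady-state concentration = 73.4 / 1.749 = 42.0 mg/L (concentration scales inversely with clearance).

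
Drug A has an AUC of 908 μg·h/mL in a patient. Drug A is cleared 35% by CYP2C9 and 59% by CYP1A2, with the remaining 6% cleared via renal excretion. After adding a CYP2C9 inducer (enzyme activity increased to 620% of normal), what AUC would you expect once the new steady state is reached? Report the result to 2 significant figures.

The CYP2C9 pathway (35% of clearance) is boosted to 6.2× activity: 0.35 × 6.2 = 2.17.
CYP1A2 (59%) and the residual 6% are unaffected.
CL_new/CL_old = 2.17 + 0.59 + 0.06 = 2.82.
AUC ∝ 1/CL, so new value = 908 / 2.82 = 3.2 × 10² μg·h/mL.

3.2 × 10² μg·h/mL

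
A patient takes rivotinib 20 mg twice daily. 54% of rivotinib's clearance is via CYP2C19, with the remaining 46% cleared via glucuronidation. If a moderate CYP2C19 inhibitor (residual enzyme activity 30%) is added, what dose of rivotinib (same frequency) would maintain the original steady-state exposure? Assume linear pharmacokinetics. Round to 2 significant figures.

The CYP2C19 pathway (54% of clearance) is reduced to 0.3× activity: 0.54 × 0.3 = 0.162.
Non-CYP routes (46%) are unchanged.
New clearance relative to baseline: 0.162 + 0.46 = 0.622.
Exposure is unchanged when dose changes in proportion to clearance. New dose = 20 mg × 0.622 = 12 mg.

12 mg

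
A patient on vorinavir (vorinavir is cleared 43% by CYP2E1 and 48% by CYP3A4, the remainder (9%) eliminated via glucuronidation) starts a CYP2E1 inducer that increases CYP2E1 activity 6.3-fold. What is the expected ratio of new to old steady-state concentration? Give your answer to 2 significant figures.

CYP2E1: 0.43 × 6.3 = 2.709
CYP3A4: 0.48 (unchanged)
Other: 0.09 (unchanged)
Relative clearance = 2.709 + 0.48 + 0.09 = 3.279.
Steady-state concentration is inversely proportional to clearance, so the fold-change is 1 / 3.279 = 0.30.

0.30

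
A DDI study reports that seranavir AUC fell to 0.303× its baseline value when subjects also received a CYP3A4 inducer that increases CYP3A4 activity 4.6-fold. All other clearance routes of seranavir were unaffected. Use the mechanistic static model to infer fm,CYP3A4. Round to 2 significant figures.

Call the CYP3A4 fraction fm. After the interaction, CL_new/CL_old = fm × 4.6 + (1 − fm).
AUC ratio = 1 / (new CL fraction), so new CL fraction = 1 / 0.303 = 3.3.
fm × 4.6 + 1 − fm = 3.3  ⇒  fm × (4.6 − 1) = 2.3  ⇒  fm = 0.64.

0.64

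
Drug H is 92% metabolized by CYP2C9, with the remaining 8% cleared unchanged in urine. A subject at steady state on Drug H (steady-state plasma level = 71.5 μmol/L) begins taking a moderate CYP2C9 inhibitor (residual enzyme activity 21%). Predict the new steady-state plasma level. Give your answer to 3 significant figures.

CYP2C9: 0.92 × 0.21 = 0.1932
Other: 0.08 (unchanged)
Relative clearance = 0.1932 + 0.08 = 0.2732.
New steady-state plasma level = baseline ÷ relative clearance = 71.5 / 0.2732 = 262 μmol/L.

262 μmol/L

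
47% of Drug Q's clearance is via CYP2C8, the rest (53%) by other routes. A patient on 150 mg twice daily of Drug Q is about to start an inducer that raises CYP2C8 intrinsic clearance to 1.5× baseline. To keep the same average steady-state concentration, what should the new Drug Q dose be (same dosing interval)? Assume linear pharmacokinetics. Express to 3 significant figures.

185 mg

The CYP2C8 pathway (47% of clearance) rises to 1.5× activity: 0.47 × 1.5 = 0.705.
Non-CYP routes (53%) are unchanged.
New clearance relative to baseline: 0.705 + 0.53 = 1.235.
Css,avg = (dose rate)/CL, so holding Css fixed requires dose ∝ CL: 150 × 1.235 = 185 mg.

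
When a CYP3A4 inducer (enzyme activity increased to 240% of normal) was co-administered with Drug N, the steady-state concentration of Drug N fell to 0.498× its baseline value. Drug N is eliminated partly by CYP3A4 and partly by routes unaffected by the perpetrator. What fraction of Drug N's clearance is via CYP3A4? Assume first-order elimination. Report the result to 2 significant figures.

0.72

Let fm be the CYP3A4 fraction. New clearance relative to baseline = fm × 2.4 + (1 − fm).
Steady-state concentration ratio = 1 / (new CL fraction), so new CL fraction = 1 / 0.498 = 2.008.
fm × 2.4 + 1 − fm = 2.008  ⇒  fm × (2.4 − 1) = 1.008  ⇒  fm = 0.72.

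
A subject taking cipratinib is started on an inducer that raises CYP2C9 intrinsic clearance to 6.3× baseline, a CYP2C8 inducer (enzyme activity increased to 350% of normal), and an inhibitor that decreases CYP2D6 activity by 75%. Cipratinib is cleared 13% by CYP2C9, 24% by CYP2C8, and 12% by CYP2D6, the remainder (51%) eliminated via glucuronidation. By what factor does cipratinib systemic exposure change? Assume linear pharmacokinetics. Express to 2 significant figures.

0.45

The CYP2C9 pathway (13% of clearance) increases to 6.3× activity: 0.13 × 6.3 = 0.819.
The CYP2C8 pathway (24% of clearance) rises to 3.5× activity: 0.24 × 3.5 = 0.84.
The CYP2D6 pathway (12% of clearance) is reduced to 0.25× activity: 0.12 × 0.25 = 0.03.
The remaining 51% of clearance is unaffected.
Relative clearance = 0.819 + 0.84 + 0.03 + 0.51 = 2.199.
Because systemic exposure varies inversely with clearance, the combined effect is 1 / 2.199 = 0.45.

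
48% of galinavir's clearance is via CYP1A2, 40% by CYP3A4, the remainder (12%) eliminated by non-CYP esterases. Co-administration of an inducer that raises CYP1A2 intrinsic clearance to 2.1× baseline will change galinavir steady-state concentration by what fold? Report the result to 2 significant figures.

CYP1A2: 0.48 × 2.1 = 1.008
CYP3A4: 0.4 (unchanged)
Other: 0.12 (unchanged)
Relative clearance = 1.008 + 0.4 + 0.12 = 1.528.
Steady-state concentration ratio = CL_old/CL_new = 1 / 1.528 = 0.65.

0.65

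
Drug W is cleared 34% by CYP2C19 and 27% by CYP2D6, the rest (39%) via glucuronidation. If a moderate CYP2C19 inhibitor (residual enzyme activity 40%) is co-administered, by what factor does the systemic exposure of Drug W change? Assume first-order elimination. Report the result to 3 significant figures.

CYP2C19: 0.34 × 0.4 = 0.136
CYP2D6: 0.27 (unchanged)
Other: 0.39 (unchanged)
Relative clearance = 0.136 + 0.27 + 0.39 = 0.796.
Systemic exposure ratio = CL_old/CL_new = 1 / 0.796 = 1.26.

1.26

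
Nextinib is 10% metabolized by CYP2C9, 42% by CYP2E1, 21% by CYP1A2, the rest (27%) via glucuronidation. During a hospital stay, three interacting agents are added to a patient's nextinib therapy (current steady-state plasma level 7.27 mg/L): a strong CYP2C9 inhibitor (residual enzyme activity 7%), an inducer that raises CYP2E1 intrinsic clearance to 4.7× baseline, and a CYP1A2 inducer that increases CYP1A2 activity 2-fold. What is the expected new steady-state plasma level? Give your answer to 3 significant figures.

2.72 mg/L

The CYP2C9 pathway (10% of clearance) falls to 0.07× activity: 0.1 × 0.07 = 0.007.
The CYP2E1 pathway (42% of clearance) increases to 4.7× activity: 0.42 × 4.7 = 1.974.
The CYP1A2 pathway (21% of clearance) is boosted to 2× activity: 0.21 × 2 = 0.42.
The remaining 27% of clearance is unaffected.
CL_new/CL_old = 0.007 + 1.974 + 0.42 + 0.27 = 2.671.
Dividing the baseline by the relative clearance: 7.27 / 2.671 = 2.72 mg/L.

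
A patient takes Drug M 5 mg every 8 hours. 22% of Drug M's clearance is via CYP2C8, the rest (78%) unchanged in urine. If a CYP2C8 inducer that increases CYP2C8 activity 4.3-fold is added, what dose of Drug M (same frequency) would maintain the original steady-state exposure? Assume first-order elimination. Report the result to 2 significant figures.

8.6 mg

The CYP2C8 pathway (22% of clearance) rises to 4.3× activity: 0.22 × 4.3 = 0.946.
Non-CYP routes (78%) are unchanged.
Relative clearance = 0.946 + 0.78 = 1.726.
Exposure is unchanged when dose changes in proportion to clearance. New dose = 5 mg × 1.726 = 8.6 mg.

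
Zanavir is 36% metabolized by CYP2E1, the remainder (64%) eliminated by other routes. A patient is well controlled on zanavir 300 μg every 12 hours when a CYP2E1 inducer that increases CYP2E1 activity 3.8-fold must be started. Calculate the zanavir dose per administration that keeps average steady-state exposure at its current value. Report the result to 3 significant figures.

602 μg

The CYP2E1 pathway (36% of clearance) rises to 3.8× activity: 0.36 × 3.8 = 1.368.
Non-CYP routes (64%) are unchanged.
CL_new/CL_old = 1.368 + 0.64 = 2.008.
Css,avg = (dose rate)/CL, so holding Css fixed requires dose ∝ CL: 300 × 2.008 = 602 μg.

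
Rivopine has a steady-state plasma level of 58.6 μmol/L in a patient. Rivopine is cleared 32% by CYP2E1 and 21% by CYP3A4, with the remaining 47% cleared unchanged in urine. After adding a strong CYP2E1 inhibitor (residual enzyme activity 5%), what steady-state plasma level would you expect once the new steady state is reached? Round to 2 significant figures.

84 μmol/L

CYP2E1: 0.32 × 0.05 = 0.016
CYP3A4: 0.21 (unchanged)
Other: 0.47 (unchanged)
CL_new/CL_old = 0.016 + 0.21 + 0.47 = 0.696.
Steady-state plasma level ∝ 1/CL, so new value = 58.6 / 0.696 = 84 μmol/L.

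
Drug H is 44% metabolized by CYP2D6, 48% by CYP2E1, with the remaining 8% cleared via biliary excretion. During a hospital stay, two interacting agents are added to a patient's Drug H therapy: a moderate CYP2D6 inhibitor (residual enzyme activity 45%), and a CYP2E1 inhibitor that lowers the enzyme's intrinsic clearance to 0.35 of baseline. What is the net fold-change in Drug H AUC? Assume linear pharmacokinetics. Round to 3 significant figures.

The CYP2D6 pathway (44% of clearance) drops to 0.45× activity: 0.44 × 0.45 = 0.198.
The CYP2E1 pathway (48% of clearance) drops to 0.35× activity: 0.48 × 0.35 = 0.168.
Non-CYP routes (8%) are unchanged.
CL_new/CL_old = 0.198 + 0.168 + 0.08 = 0.446.
Because AUC varies inversely with clearance, the combined effect is 1 / 0.446 = 2.24.

2.24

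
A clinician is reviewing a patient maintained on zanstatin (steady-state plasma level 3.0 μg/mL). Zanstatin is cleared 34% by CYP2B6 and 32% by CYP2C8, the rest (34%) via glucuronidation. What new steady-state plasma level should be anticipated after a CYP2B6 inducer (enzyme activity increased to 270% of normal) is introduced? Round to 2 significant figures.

1.9 μg/mL

CYP2B6: 0.34 × 2.7 = 0.918
CYP2C8: 0.32 (unchanged)
Other: 0.34 (unchanged)
Relative clearance = 0.918 + 0.32 + 0.34 = 1.578.
With dosing unchanged, steady-state plasma level scales as 1/CL: 3.0 / 1.578 = 1.9 μg/mL.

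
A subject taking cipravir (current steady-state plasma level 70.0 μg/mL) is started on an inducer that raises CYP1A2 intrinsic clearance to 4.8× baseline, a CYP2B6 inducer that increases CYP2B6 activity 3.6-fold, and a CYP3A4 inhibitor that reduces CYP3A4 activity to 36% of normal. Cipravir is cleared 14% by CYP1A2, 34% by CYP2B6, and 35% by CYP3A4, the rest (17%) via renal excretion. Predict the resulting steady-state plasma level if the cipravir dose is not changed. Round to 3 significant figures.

31.9 μg/mL

CYP1A2: 0.14 × 4.8 = 0.672
CYP2B6: 0.34 × 3.6 = 1.224
CYP3A4: 0.35 × 0.36 = 0.126
Other: 0.17 (unchanged)
New clearance relative to baseline: 0.672 + 1.224 + 0.126 + 0.17 = 2.192.
New steady-state plasma level = 70.0 / 2.192 = 31.9 μg/mL (concentration scales inversely with clearance).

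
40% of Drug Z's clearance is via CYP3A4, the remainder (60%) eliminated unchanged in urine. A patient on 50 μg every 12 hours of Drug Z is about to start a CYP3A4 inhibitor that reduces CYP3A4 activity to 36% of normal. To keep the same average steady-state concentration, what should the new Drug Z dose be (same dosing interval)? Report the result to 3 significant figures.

CYP3A4: 0.4 × 0.36 = 0.144
Other: 0.6 (unchanged)
CL_new/CL_old = 0.144 + 0.6 = 0.744.
Exposure is unchanged when dose changes in proportion to clearance. New dose = 50 μg × 0.744 = 37.2 μg.

37.2 μg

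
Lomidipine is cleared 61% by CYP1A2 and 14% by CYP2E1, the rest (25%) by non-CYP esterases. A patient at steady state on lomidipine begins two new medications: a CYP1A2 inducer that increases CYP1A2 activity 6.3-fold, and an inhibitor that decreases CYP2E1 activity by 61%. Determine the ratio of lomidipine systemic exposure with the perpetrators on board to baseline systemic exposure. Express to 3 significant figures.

The CYP1A2 pathway (61% of clearance) rises to 6.3× activity: 0.61 × 6.3 = 3.843.
The CYP2E1 pathway (14% of clearance) is reduced to 0.39× activity: 0.14 × 0.39 = 0.0546.
The remaining 25% of clearance is unaffected.
Relative clearance = 3.843 + 0.0546 + 0.25 = 4.1476.
Systemic exposure ∝ 1/CL: fold-change = 1 / 4.1476 = 0.241.

0.241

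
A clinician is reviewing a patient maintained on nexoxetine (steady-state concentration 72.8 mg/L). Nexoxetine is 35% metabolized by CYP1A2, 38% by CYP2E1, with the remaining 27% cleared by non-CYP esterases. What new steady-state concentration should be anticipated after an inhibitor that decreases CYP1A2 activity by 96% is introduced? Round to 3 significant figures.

The CYP1A2 pathway (35% of clearance) drops to 0.04× activity: 0.35 × 0.04 = 0.014.
CYP2E1 (38%) and the residual 27% are unaffected.
New clearance relative to baseline: 0.014 + 0.38 + 0.27 = 0.664.
Steady-state concentration ∝ 1/CL, so new value = 72.8 / 0.664 = 110 mg/L.

110 mg/L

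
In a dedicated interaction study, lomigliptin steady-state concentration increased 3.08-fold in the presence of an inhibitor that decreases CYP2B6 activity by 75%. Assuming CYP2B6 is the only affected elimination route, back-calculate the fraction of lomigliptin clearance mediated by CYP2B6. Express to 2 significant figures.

0.90

Call the CYP2B6 fraction fm. After the interaction, CL_new/CL_old = fm × 0.25 + (1 − fm).
Steady-state concentration ratio = 1 / (new CL fraction), so new CL fraction = 1 / 3.08 = 0.3247.
fm × 0.25 + 1 − fm = 0.3247  ⇒  fm × (0.25 − 1) = −0.6753  ⇒  fm = 0.90.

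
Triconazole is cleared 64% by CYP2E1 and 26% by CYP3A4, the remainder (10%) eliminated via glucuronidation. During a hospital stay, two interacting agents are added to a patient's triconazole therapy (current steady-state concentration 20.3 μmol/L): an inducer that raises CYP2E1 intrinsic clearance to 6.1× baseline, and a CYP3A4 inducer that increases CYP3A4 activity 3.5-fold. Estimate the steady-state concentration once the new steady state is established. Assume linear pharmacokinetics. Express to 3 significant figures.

4.13 μmol/L

The CYP2E1 pathway (64% of clearance) increases to 6.1× activity: 0.64 × 6.1 = 3.904.
The CYP3A4 pathway (26% of clearance) rises to 3.5× activity: 0.26 × 3.5 = 0.91.
The remaining 10% of clearance is unaffected.
CL_new/CL_old = 3.904 + 0.91 + 0.1 = 4.914.
New steady-state concentration = 20.3 / 4.914 = 4.13 μmol/L (concentration scales inversely with clearance).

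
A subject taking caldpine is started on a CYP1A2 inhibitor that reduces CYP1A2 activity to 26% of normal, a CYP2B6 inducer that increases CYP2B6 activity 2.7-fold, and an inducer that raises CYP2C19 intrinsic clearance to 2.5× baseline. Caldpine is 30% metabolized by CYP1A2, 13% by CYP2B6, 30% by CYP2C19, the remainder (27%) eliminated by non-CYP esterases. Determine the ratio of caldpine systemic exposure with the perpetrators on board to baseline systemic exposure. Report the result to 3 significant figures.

The CYP1A2 pathway (30% of clearance) is reduced to 0.26× activity: 0.3 × 0.26 = 0.078.
The CYP2B6 pathway (13% of clearance) increases to 2.7× activity: 0.13 × 2.7 = 0.351.
The CYP2C19 pathway (30% of clearance) rises to 2.5× activity: 0.3 × 2.5 = 0.75.
The remaining 27% of clearance is unaffected.
Relative clearance = 0.078 + 0.351 + 0.75 + 0.27 = 1.449.
Net systemic exposure ratio = 1 / 1.449 = 0.690.

0.690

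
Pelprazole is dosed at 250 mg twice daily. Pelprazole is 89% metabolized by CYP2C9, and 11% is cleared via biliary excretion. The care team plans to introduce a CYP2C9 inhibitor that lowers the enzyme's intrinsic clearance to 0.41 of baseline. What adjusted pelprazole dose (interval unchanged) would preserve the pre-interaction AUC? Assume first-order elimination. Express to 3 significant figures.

119 mg

CYP2C9: 0.89 × 0.41 = 0.3649
Other: 0.11 (unchanged)
Relative clearance = 0.3649 + 0.11 = 0.4749.
Exposure is unchanged when dose changes in proportion to clearance. New dose = 250 mg × 0.4749 = 119 mg.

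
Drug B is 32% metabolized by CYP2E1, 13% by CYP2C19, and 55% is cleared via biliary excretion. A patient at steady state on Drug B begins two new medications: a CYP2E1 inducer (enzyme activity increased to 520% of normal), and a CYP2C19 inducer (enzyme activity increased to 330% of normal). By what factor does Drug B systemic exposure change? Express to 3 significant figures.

0.378

The CYP2E1 pathway (32% of clearance) increases to 5.2× activity: 0.32 × 5.2 = 1.664.
The CYP2C19 pathway (13% of clearance) rises to 3.3× activity: 0.13 × 3.3 = 0.429.
Non-CYP routes (55%) are unchanged.
New clearance relative to baseline: 1.664 + 0.429 + 0.55 = 2.643.
Systemic exposure ∝ 1/CL: fold-change = 1 / 2.643 = 0.378.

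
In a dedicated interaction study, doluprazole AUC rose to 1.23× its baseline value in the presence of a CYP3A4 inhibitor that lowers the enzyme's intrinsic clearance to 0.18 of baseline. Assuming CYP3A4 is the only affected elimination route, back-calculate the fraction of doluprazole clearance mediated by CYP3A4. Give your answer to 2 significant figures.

Let x = fm,CYP3A4. Because AUC ∝ 1/CL, relative clearance fell to 1/1.23 = 0.813.
Only the CYP3A4 route changed, so 0.813 = x·0.18 + (1 − x), giving x = 0.23.

0.23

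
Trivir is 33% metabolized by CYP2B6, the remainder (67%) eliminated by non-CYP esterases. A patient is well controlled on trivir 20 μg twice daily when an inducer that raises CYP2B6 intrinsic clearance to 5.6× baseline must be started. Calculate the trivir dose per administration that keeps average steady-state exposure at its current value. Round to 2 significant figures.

The CYP2B6 pathway (33% of clearance) is boosted to 5.6× activity: 0.33 × 5.6 = 1.848.
Non-CYP routes (67%) are unchanged.
New clearance relative to baseline: 1.848 + 0.67 = 2.518.
Exposure is unchanged when dose changes in proportion to clearance. New dose = 20 μg × 2.518 = 50 μg.

50 μg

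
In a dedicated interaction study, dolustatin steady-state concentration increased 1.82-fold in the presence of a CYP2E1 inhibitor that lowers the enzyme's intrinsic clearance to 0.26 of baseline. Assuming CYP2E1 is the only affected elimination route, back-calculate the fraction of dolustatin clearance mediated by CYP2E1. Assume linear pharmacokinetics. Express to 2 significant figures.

0.61

Let fm be the CYP2E1 fraction. New clearance relative to baseline = fm × 0.26 + (1 − fm).
Steady-state concentration ratio = 1 / (new CL fraction), so new CL fraction = 1 / 1.82 = 0.5495.
fm × 0.26 + 1 − fm = 0.5495  ⇒  fm × (0.26 − 1) = −0.4505  ⇒  fm = 0.61.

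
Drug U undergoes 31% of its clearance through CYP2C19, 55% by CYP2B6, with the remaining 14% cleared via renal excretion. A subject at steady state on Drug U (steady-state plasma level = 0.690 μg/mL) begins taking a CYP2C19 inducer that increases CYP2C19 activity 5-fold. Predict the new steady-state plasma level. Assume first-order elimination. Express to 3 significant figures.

0.308 μg/mL

The CYP2C19 pathway (31% of clearance) rises to 5× activity: 0.31 × 5 = 1.55.
CYP2B6 (55%) and the residual 14% are unaffected.
CL_new/CL_old = 1.55 + 0.55 + 0.14 = 2.24.
With dosing unchanged, steady-state plasma level scales as 1/CL: 0.690 / 2.24 = 0.308 μg/mL.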